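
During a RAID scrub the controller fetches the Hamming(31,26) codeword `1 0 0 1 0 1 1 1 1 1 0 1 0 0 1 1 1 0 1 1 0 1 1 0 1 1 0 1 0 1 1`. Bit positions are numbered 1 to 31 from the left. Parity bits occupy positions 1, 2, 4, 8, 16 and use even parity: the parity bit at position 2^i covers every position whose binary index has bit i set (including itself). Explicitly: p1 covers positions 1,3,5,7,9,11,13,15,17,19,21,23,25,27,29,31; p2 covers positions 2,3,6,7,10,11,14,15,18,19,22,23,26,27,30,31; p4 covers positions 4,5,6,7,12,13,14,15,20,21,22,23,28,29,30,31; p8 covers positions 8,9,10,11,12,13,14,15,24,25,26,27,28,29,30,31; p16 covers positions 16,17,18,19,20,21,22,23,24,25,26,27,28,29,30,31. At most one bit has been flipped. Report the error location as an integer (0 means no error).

21

s1: b1⊕b3⊕b5⊕b7⊕b9⊕b11⊕b13⊕b15⊕b17⊕b19⊕b21⊕b23⊕b25⊕b27⊕b29⊕b31 = 1⊕0⊕0⊕1⊕1⊕0⊕0⊕1⊕1⊕1⊕0⊕1⊕1⊕0⊕0⊕1 = 1
s2: b2⊕b3⊕b6⊕b7⊕b10⊕b11⊕b14⊕b15⊕b18⊕b19⊕b22⊕b23⊕b26⊕b27⊕b30⊕b31 = 0⊕0⊕1⊕1⊕1⊕0⊕0⊕1⊕0⊕1⊕1⊕1⊕1⊕0⊕1⊕1 = 0
s4: b4⊕b5⊕b6⊕b7⊕b12⊕b13⊕b14⊕b15⊕b20⊕b21⊕b22⊕b23⊕b28⊕b29⊕b30⊕b31 = 1⊕0⊕1⊕1⊕1⊕0⊕0⊕1⊕1⊕0⊕1⊕1⊕1⊕0⊕1⊕1 = 1
s8: b8⊕b9⊕b10⊕b11⊕b12⊕b13⊕b14⊕b15⊕b24⊕b25⊕b26⊕b27⊕b28⊕b29⊕b30⊕b31 = 1⊕1⊕1⊕0⊕1⊕0⊕0⊕1⊕0⊕1⊕1⊕0⊕1⊕0⊕1⊕1 = 0
s16: b16⊕b17⊕b18⊕b19⊕b20⊕b21⊕b22⊕b23⊕b24⊕b25⊕b26⊕b27⊕b28⊕b29⊕b30⊕b31 = 1⊕1⊕0⊕1⊕1⊕0⊕1⊕1⊕0⊕1⊕1⊕0⊕1⊕0⊕1⊕1 = 1
Syndrome (s16...s1) = 10101 → position 21.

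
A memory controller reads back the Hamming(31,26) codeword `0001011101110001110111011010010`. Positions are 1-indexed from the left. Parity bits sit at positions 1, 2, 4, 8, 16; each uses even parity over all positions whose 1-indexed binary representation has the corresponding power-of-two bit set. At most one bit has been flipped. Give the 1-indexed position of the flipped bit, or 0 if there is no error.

s1: b1⊕b3⊕b5⊕b7⊕b9⊕b11⊕b13⊕b15⊕b17⊕b19⊕b21⊕b23⊕b25⊕b27⊕b29⊕b31 = 0⊕0⊕0⊕1⊕0⊕1⊕0⊕0⊕1⊕0⊕1⊕0⊕1⊕1⊕0⊕0 = 0
s2: b2⊕b3⊕b6⊕b7⊕b10⊕b11⊕b14⊕b15⊕b18⊕b19⊕b22⊕b23⊕b26⊕b27⊕b30⊕b31 = 0⊕0⊕1⊕1⊕1⊕1⊕0⊕0⊕1⊕0⊕1⊕0⊕0⊕1⊕1⊕0 = 0
s4: b4⊕b5⊕b6⊕b7⊕b12⊕b13⊕b14⊕b15⊕b20⊕b21⊕b22⊕b23⊕b28⊕b29⊕b30⊕b31 = 1⊕0⊕1⊕1⊕1⊕0⊕0⊕0⊕1⊕1⊕1⊕0⊕0⊕0⊕1⊕0 = 0
s8: b8⊕b9⊕b10⊕b11⊕b12⊕b13⊕b14⊕b15⊕b24⊕b25⊕b26⊕b27⊕b28⊕b29⊕b30⊕b31 = 1⊕0⊕1⊕1⊕1⊕0⊕0⊕0⊕1⊕1⊕0⊕1⊕0⊕0⊕1⊕0 = 0
s16: b16⊕b17⊕b18⊕b19⊕b20⊕b21⊕b22⊕b23⊕b24⊕b25⊕b26⊕b27⊕b28⊕b29⊕b30⊕b31 = 1⊕1⊕1⊕0⊕1⊕1⊕1⊕0⊕1⊕1⊕0⊕1⊕0⊕0⊕1⊕0 = 0
Syndrome (s16...s1) = 00000 → position 0 (no error).

0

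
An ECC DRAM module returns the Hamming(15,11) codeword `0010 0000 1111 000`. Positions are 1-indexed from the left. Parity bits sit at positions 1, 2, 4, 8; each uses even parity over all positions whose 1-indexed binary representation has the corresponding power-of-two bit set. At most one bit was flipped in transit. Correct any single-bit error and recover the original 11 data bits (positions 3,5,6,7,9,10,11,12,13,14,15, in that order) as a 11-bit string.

s1: b1⊕b3⊕b5⊕b7⊕b9⊕b11⊕b13⊕b15 = 0⊕1⊕0⊕0⊕1⊕1⊕0⊕0 = 1
s2: b2⊕b3⊕b6⊕b7⊕b10⊕b11⊕b14⊕b15 = 0⊕1⊕0⊕0⊕1⊕1⊕0⊕0 = 1
s4: b4⊕b5⊕b6⊕b7⊕b12⊕b13⊕b14⊕b15 = 0⊕0⊕0⊕0⊕1⊕0⊕0⊕0 = 1
s8: b8⊕b9⊕b10⊕b11⊕b12⊕b13⊕b14⊕b15 = 0⊕1⊕1⊕1⊕1⊕0⊕0⊕0 = 0
Syndrome (s8...s1) = 0111 → position 7.
Flip bit 7: corrected codeword = 001000101111000
Data bits at positions 3,5,6,7,9,10,11,12,13,14,15: 10011111000

10011111000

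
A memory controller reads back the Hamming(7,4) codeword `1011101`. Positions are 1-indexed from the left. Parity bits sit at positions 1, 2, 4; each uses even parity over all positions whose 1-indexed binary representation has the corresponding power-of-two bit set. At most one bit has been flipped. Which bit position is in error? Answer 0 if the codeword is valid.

s1: b1⊕b3⊕b5⊕b7 = 1⊕1⊕1⊕1 = 0
s2: b2⊕b3⊕b6⊕b7 = 0⊕1⊕0⊕1 = 0
s4: b4⊕b5⊕b6⊕b7 = 1⊕1⊕0⊕1 = 1
Syndrome (s4...s1) = 100 → position 4.

4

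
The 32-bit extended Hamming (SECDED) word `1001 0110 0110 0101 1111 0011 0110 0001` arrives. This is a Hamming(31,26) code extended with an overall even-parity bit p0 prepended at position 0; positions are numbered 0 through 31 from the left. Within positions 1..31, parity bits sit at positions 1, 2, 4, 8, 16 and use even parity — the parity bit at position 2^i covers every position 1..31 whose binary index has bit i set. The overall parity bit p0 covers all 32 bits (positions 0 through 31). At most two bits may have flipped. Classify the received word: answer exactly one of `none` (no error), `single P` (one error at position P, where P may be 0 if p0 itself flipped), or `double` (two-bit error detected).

s1: b1⊕b3⊕b5⊕b7⊕b9⊕b11⊕b13⊕b15⊕b17⊕b19⊕b21⊕b23⊕b25⊕b27⊕b29⊕b31 = 0⊕1⊕1⊕0⊕1⊕0⊕1⊕1⊕1⊕1⊕0⊕1⊕1⊕0⊕0⊕1 = 0
s2: b2⊕b3⊕b6⊕b7⊕b10⊕b11⊕b14⊕b15⊕b18⊕b19⊕b22⊕b23⊕b26⊕b27⊕b30⊕b31 = 0⊕1⊕1⊕0⊕1⊕0⊕0⊕1⊕1⊕1⊕1⊕1⊕1⊕0⊕0⊕1 = 0
s4: b4⊕b5⊕b6⊕b7⊕b12⊕b13⊕b14⊕b15⊕b20⊕b21⊕b22⊕b23⊕b28⊕b29⊕b30⊕b31 = 0⊕1⊕1⊕0⊕0⊕1⊕0⊕1⊕0⊕0⊕1⊕1⊕0⊕0⊕0⊕1 = 1
s8: b8⊕b9⊕b10⊕b11⊕b12⊕b13⊕b14⊕b15⊕b24⊕b25⊕b26⊕b27⊕b28⊕b29⊕b30⊕b31 = 0⊕1⊕1⊕0⊕0⊕1⊕0⊕1⊕0⊕1⊕1⊕0⊕0⊕0⊕0⊕1 = 1
s16: b16⊕b17⊕b18⊕b19⊕b20⊕b21⊕b22⊕b23⊕b24⊕b25⊕b26⊕b27⊕b28⊕b29⊕b30⊕b31 = 1⊕1⊕1⊕1⊕0⊕0⊕1⊕1⊕0⊕1⊕1⊕0⊕0⊕0⊕0⊕1 = 1
Syndrome (s16...s1) = 11100 → position 28.
Overall parity (XOR of all 32 bits, including p0): 1⊕0⊕0⊕1⊕0⊕1⊕1⊕0⊕0⊕1⊕1⊕0⊕0⊕1⊕0⊕1⊕1⊕1⊕1⊕1⊕0⊕0⊕1⊕1⊕0⊕1⊕1⊕0⊕0⊕0⊕0⊕1 = 1
Overall=1, syndrome position=28 → single-bit error at position 28.

single 28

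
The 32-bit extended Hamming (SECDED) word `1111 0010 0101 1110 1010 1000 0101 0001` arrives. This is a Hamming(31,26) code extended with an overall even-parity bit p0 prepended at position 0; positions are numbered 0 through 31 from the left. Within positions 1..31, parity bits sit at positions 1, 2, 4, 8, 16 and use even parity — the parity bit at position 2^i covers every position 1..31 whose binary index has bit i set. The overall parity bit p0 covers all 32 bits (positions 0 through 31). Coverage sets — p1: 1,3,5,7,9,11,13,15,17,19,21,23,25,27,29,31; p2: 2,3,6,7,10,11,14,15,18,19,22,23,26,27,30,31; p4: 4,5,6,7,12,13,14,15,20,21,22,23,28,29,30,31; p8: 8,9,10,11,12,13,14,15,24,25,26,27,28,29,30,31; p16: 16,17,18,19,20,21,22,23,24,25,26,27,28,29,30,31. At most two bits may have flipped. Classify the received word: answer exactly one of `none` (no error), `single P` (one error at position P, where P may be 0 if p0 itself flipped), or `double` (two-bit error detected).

none

s1: b1⊕b3⊕b5⊕b7⊕b9⊕b11⊕b13⊕b15⊕b17⊕b19⊕b21⊕b23⊕b25⊕b27⊕b29⊕b31 = 1⊕1⊕0⊕0⊕1⊕1⊕1⊕0⊕0⊕0⊕0⊕0⊕1⊕1⊕0⊕1 = 0
s2: b2⊕b3⊕b6⊕b7⊕b10⊕b11⊕b14⊕b15⊕b18⊕b19⊕b22⊕b23⊕b26⊕b27⊕b30⊕b31 = 1⊕1⊕1⊕0⊕0⊕1⊕1⊕0⊕1⊕0⊕0⊕0⊕0⊕1⊕0⊕1 = 0
s4: b4⊕b5⊕b6⊕b7⊕b12⊕b13⊕b14⊕b15⊕b20⊕b21⊕b22⊕b23⊕b28⊕b29⊕b30⊕b31 = 0⊕0⊕1⊕0⊕1⊕1⊕1⊕0⊕1⊕0⊕0⊕0⊕0⊕0⊕0⊕1 = 0
s8: b8⊕b9⊕b10⊕b11⊕b12⊕b13⊕b14⊕b15⊕b24⊕b25⊕b26⊕b27⊕b28⊕b29⊕b30⊕b31 = 0⊕1⊕0⊕1⊕1⊕1⊕1⊕0⊕0⊕1⊕0⊕1⊕0⊕0⊕0⊕1 = 0
s16: b16⊕b17⊕b18⊕b19⊕b20⊕b21⊕b22⊕b23⊕b24⊕b25⊕b26⊕b27⊕b28⊕b29⊕b30⊕b31 = 1⊕0⊕1⊕0⊕1⊕0⊕0⊕0⊕0⊕1⊕0⊕1⊕0⊕0⊕0⊕1 = 0
Syndrome (s16...s1) = 00000 → position 0 (no error).
Overall parity (XOR of all 32 bits, including p0): 1⊕1⊕1⊕1⊕0⊕0⊕1⊕0⊕0⊕1⊕0⊕1⊕1⊕1⊕1⊕0⊕1⊕0⊕1⊕0⊕1⊕0⊕0⊕0⊕0⊕1⊕0⊕1⊕0⊕0⊕0⊕1 = 0
Overall=0, syndrome position=0 → no error.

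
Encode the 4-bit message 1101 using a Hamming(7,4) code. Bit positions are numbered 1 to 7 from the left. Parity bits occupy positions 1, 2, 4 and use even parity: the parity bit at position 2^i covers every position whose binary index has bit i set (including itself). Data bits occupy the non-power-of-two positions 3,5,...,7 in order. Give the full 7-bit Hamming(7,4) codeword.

1010101

Place data bits at non-power-of-two positions: b3=1, b5=1, b6=0, b7=1.
p1 = XOR of data positions {3,5,7} = 1⊕1⊕1 = 1
p2 = XOR of data positions {3,6,7} = 1⊕0⊕1 = 0
p4 = XOR of data positions {5,6,7} = 1⊕0⊕1 = 0
Codeword b1..b7 = 1010101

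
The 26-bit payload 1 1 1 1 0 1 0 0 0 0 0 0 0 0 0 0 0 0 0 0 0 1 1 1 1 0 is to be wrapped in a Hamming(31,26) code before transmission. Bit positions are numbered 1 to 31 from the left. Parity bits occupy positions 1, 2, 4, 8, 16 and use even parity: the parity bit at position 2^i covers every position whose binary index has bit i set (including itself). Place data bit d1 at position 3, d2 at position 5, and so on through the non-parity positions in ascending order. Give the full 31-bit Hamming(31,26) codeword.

1010111101000000000000000011110

Place data bits at non-power-of-two positions: b3=1, b5=1, b6=1, b7=1, b9=0, b10=1, b11=0, b12=0, b13=0, b14=0, b15=0, b17=0, b18=0, b19=0, b20=0, b21=0, b22=0, b23=0, b24=0, b25=0, b26=0, b27=1, b28=1, b29=1, b30=1, b31=0.
p1 = XOR of data positions {3,5,7,9,11,13,15,17,19,21,23,25,27,29,31} = 1⊕1⊕1⊕0⊕0⊕0⊕0⊕0⊕0⊕0⊕0⊕0⊕1⊕1⊕0 = 1
p2 = XOR of data positions {3,6,7,10,11,14,15,18,19,22,23,26,27,30,31} = 1⊕1⊕1⊕1⊕0⊕0⊕0⊕0⊕0⊕0⊕0⊕0⊕1⊕1⊕0 = 0
p4 = XOR of data positions {5,6,7,12,13,14,15,20,21,22,23,28,29,30,31} = 1⊕1⊕1⊕0⊕0⊕0⊕0⊕0⊕0⊕0⊕0⊕1⊕1⊕1⊕0 = 0
p8 = XOR of data positions {9,10,11,12,13,14,15,24,25,26,27,28,29,30,31} = 0⊕1⊕0⊕0⊕0⊕0⊕0⊕0⊕0⊕0⊕1⊕1⊕1⊕1⊕0 = 1
p16 = XOR of data positions {17,18,19,20,21,22,23,24,25,26,27,28,29,30,31} = 0⊕0⊕0⊕0⊕0⊕0⊕0⊕0⊕0⊕0⊕1⊕1⊕1⊕1⊕0 = 0
Codeword b1..b31 = 1010111101000000000000000011110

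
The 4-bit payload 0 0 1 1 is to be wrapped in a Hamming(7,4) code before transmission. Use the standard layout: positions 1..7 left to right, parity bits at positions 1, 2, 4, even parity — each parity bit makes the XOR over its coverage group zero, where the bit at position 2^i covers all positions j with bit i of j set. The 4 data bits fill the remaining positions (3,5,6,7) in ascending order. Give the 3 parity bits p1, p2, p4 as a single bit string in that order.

100

Place data bits at non-power-of-two positions: b3=0, b5=0, b6=1, b7=1.
p1 = XOR of data positions {3,5,7} = 0⊕0⊕1 = 1
p2 = XOR of data positions {3,6,7} = 0⊕1⊕1 = 0
p4 = XOR of data positions {5,6,7} = 0⊕1⊕1 = 0
Parity bits p1,p2,p4 = 100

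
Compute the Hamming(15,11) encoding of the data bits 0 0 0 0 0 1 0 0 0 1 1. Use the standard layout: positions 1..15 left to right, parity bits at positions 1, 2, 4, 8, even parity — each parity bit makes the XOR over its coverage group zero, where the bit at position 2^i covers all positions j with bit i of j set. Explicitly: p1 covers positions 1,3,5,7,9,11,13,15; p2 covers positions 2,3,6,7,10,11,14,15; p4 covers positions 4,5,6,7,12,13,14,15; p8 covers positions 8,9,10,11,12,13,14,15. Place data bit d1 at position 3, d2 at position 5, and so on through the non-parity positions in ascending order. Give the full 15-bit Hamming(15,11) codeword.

110000010100011

Place data bits at non-power-of-two positions: b3=0, b5=0, b6=0, b7=0, b9=0, b10=1, b11=0, b12=0, b13=0, b14=1, b15=1.
p1 = XOR of data positions {3,5,7,9,11,13,15} = 0⊕0⊕0⊕0⊕0⊕0⊕1 = 1
p2 = XOR of data positions {3,6,7,10,11,14,15} = 0⊕0⊕0⊕1⊕0⊕1⊕1 = 1
p4 = XOR of data positions {5,6,7,12,13,14,15} = 0⊕0⊕0⊕0⊕0⊕1⊕1 = 0
p8 = XOR of data positions {9,10,11,12,13,14,15} = 0⊕1⊕0⊕0⊕0⊕1⊕1 = 1
Codeword b1..b15 = 110000010100011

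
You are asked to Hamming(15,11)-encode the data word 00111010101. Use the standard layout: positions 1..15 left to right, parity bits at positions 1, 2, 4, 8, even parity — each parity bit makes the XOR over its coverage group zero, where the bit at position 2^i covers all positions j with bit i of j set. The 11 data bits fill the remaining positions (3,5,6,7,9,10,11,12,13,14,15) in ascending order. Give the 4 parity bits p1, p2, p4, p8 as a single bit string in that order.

1000

Place data bits at non-power-of-two positions: b3=0, b5=0, b6=1, b7=1, b9=1, b10=0, b11=1, b12=0, b13=1, b14=0, b15=1.
p1 = XOR of data positions {3,5,7,9,11,13,15} = 0⊕0⊕1⊕1⊕1⊕1⊕1 = 1
p2 = XOR of data positions {3,6,7,10,11,14,15} = 0⊕1⊕1⊕0⊕1⊕0⊕1 = 0
p4 = XOR of data positions {5,6,7,12,13,14,15} = 0⊕1⊕1⊕0⊕1⊕0⊕1 = 0
p8 = XOR of data positions {9,10,11,12,13,14,15} = 1⊕0⊕1⊕0⊕1⊕0⊕1 = 0
Parity bits p1,p2,p4,p8 = 1000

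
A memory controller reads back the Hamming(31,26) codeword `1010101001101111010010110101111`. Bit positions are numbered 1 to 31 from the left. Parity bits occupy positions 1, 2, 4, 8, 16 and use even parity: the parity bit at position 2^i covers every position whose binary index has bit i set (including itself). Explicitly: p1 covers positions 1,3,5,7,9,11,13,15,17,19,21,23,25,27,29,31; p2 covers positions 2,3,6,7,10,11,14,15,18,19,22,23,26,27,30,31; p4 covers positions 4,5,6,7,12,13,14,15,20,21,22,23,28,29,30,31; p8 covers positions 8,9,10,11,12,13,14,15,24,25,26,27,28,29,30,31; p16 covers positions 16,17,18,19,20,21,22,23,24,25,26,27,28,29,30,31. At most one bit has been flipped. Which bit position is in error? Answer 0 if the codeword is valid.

s1: b1⊕b3⊕b5⊕b7⊕b9⊕b11⊕b13⊕b15⊕b17⊕b19⊕b21⊕b23⊕b25⊕b27⊕b29⊕b31 = 1⊕1⊕1⊕1⊕0⊕1⊕1⊕1⊕0⊕0⊕1⊕1⊕0⊕0⊕1⊕1 = 1
s2: b2⊕b3⊕b6⊕b7⊕b10⊕b11⊕b14⊕b15⊕b18⊕b19⊕b22⊕b23⊕b26⊕b27⊕b30⊕b31 = 0⊕1⊕0⊕1⊕1⊕1⊕1⊕1⊕1⊕0⊕0⊕1⊕1⊕0⊕1⊕1 = 1
s4: b4⊕b5⊕b6⊕b7⊕b12⊕b13⊕b14⊕b15⊕b20⊕b21⊕b22⊕b23⊕b28⊕b29⊕b30⊕b31 = 0⊕1⊕0⊕1⊕0⊕1⊕1⊕1⊕0⊕1⊕0⊕1⊕1⊕1⊕1⊕1 = 1
s8: b8⊕b9⊕b10⊕b11⊕b12⊕b13⊕b14⊕b15⊕b24⊕b25⊕b26⊕b27⊕b28⊕b29⊕b30⊕b31 = 0⊕0⊕1⊕1⊕0⊕1⊕1⊕1⊕1⊕0⊕1⊕0⊕1⊕1⊕1⊕1 = 1
s16: b16⊕b17⊕b18⊕b19⊕b20⊕b21⊕b22⊕b23⊕b24⊕b25⊕b26⊕b27⊕b28⊕b29⊕b30⊕b31 = 1⊕0⊕1⊕0⊕0⊕1⊕0⊕1⊕1⊕0⊕1⊕0⊕1⊕1⊕1⊕1 = 0
Syndrome (s16...s1) = 01111 → position 15.

15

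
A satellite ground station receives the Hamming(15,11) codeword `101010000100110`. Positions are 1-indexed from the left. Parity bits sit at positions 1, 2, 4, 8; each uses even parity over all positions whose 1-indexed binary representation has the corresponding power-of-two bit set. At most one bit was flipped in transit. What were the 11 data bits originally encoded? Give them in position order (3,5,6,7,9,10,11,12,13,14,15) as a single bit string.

s1: b1⊕b3⊕b5⊕b7⊕b9⊕b11⊕b13⊕b15 = 1⊕1⊕1⊕0⊕0⊕0⊕1⊕0 = 0
s2: b2⊕b3⊕b6⊕b7⊕b10⊕b11⊕b14⊕b15 = 0⊕1⊕0⊕0⊕1⊕0⊕1⊕0 = 1
s4: b4⊕b5⊕b6⊕b7⊕b12⊕b13⊕b14⊕b15 = 0⊕1⊕0⊕0⊕0⊕1⊕1⊕0 = 1
s8: b8⊕b9⊕b10⊕b11⊕b12⊕b13⊕b14⊕b15 = 0⊕0⊕1⊕0⊕0⊕1⊕1⊕0 = 1
Syndrome (s8...s1) = 1110 → position 14.
Flip bit 14: corrected codeword = 101010000100100
Data bits at positions 3,5,6,7,9,10,11,12,13,14,15: 11000100100

11000100100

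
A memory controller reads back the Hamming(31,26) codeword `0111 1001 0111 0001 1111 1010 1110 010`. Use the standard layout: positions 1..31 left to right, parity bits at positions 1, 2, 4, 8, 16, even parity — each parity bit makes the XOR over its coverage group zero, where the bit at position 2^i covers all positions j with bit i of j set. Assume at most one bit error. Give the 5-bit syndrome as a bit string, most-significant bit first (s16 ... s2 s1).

s1: b1⊕b3⊕b5⊕b7⊕b9⊕b11⊕b13⊕b15⊕b17⊕b19⊕b21⊕b23⊕b25⊕b27⊕b29⊕b31 = 0⊕1⊕1⊕0⊕0⊕1⊕0⊕0⊕1⊕1⊕1⊕1⊕1⊕1⊕0⊕0 = 1
s2: b2⊕b3⊕b6⊕b7⊕b10⊕b11⊕b14⊕b15⊕b18⊕b19⊕b22⊕b23⊕b26⊕b27⊕b30⊕b31 = 1⊕1⊕0⊕0⊕1⊕1⊕0⊕0⊕1⊕1⊕0⊕1⊕1⊕1⊕1⊕0 = 0
s4: b4⊕b5⊕b6⊕b7⊕b12⊕b13⊕b14⊕b15⊕b20⊕b21⊕b22⊕b23⊕b28⊕b29⊕b30⊕b31 = 1⊕1⊕0⊕0⊕1⊕0⊕0⊕0⊕1⊕1⊕0⊕1⊕0⊕0⊕1⊕0 = 1
s8: b8⊕b9⊕b10⊕b11⊕b12⊕b13⊕b14⊕b15⊕b24⊕b25⊕b26⊕b27⊕b28⊕b29⊕b30⊕b31 = 1⊕0⊕1⊕1⊕1⊕0⊕0⊕0⊕0⊕1⊕1⊕1⊕0⊕0⊕1⊕0 = 0
s16: b16⊕b17⊕b18⊕b19⊕b20⊕b21⊕b22⊕b23⊕b24⊕b25⊕b26⊕b27⊕b28⊕b29⊕b30⊕b31 = 1⊕1⊕1⊕1⊕1⊕1⊕0⊕1⊕0⊕1⊕1⊕1⊕0⊕0⊕1⊕0 = 1
Syndrome (s16...s1) = 10101 → position 21.

10101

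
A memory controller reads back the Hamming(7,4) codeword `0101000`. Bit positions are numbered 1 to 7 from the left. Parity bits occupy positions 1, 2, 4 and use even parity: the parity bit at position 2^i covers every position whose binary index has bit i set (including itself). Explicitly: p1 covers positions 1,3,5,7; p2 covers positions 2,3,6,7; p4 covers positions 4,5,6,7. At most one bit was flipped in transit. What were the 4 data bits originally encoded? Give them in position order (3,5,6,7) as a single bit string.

s1: b1⊕b3⊕b5⊕b7 = 0⊕0⊕0⊕0 = 0
s2: b2⊕b3⊕b6⊕b7 = 1⊕0⊕0⊕0 = 1
s4: b4⊕b5⊕b6⊕b7 = 1⊕0⊕0⊕0 = 1
Syndrome (s4...s1) = 110 → position 6.
Flip bit 6: corrected codeword = 0101010
Data bits at positions 3,5,6,7: 0010

0010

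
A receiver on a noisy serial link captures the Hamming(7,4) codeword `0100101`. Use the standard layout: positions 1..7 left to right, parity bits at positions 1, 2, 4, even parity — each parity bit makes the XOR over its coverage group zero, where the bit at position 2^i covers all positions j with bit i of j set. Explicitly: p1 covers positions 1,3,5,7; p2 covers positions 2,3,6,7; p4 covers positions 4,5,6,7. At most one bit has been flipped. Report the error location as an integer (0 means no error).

s1: b1⊕b3⊕b5⊕b7 = 0⊕0⊕1⊕1 = 0
s2: b2⊕b3⊕b6⊕b7 = 1⊕0⊕0⊕1 = 0
s4: b4⊕b5⊕b6⊕b7 = 0⊕1⊕0⊕1 = 0
Syndrome (s4...s1) = 000 → position 0 (no error).

0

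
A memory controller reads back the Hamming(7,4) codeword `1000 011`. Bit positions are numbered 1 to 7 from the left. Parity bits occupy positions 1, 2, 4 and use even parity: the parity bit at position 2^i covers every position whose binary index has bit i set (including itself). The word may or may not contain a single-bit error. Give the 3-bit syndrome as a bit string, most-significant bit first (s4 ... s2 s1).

s1: b1⊕b3⊕b5⊕b7 = 1⊕0⊕0⊕1 = 0
s2: b2⊕b3⊕b6⊕b7 = 0⊕0⊕1⊕1 = 0
s4: b4⊕b5⊕b6⊕b7 = 0⊕0⊕1⊕1 = 0
Syndrome (s4...s1) = 000 → position 0 (no error).

000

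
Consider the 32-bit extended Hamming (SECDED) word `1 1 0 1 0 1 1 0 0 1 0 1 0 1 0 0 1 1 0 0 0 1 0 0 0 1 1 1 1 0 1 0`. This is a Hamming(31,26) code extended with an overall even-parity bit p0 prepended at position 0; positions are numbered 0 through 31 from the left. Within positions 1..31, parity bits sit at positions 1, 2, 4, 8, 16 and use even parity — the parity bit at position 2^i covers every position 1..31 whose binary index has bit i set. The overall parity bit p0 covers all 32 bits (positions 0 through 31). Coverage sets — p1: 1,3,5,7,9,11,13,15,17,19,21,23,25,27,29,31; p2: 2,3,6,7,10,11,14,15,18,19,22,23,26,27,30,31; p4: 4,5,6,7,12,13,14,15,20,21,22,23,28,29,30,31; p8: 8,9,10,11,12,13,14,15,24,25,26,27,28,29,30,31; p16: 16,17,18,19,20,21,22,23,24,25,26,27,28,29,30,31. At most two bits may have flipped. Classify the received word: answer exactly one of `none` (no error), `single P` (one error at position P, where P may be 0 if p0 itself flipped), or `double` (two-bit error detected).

s1: b1⊕b3⊕b5⊕b7⊕b9⊕b11⊕b13⊕b15⊕b17⊕b19⊕b21⊕b23⊕b25⊕b27⊕b29⊕b31 = 1⊕1⊕1⊕0⊕1⊕1⊕1⊕0⊕1⊕0⊕1⊕0⊕1⊕1⊕0⊕0 = 0
s2: b2⊕b3⊕b6⊕b7⊕b10⊕b11⊕b14⊕b15⊕b18⊕b19⊕b22⊕b23⊕b26⊕b27⊕b30⊕b31 = 0⊕1⊕1⊕0⊕0⊕1⊕0⊕0⊕0⊕0⊕0⊕0⊕1⊕1⊕1⊕0 = 0
s4: b4⊕b5⊕b6⊕b7⊕b12⊕b13⊕b14⊕b15⊕b20⊕b21⊕b22⊕b23⊕b28⊕b29⊕b30⊕b31 = 0⊕1⊕1⊕0⊕0⊕1⊕0⊕0⊕0⊕1⊕0⊕0⊕1⊕0⊕1⊕0 = 0
s8: b8⊕b9⊕b10⊕b11⊕b12⊕b13⊕b14⊕b15⊕b24⊕b25⊕b26⊕b27⊕b28⊕b29⊕b30⊕b31 = 0⊕1⊕0⊕1⊕0⊕1⊕0⊕0⊕0⊕1⊕1⊕1⊕1⊕0⊕1⊕0 = 0
s16: b16⊕b17⊕b18⊕b19⊕b20⊕b21⊕b22⊕b23⊕b24⊕b25⊕b26⊕b27⊕b28⊕b29⊕b30⊕b31 = 1⊕1⊕0⊕0⊕0⊕1⊕0⊕0⊕0⊕1⊕1⊕1⊕1⊕0⊕1⊕0 = 0
Syndrome (s16...s1) = 00000 → position 0 (no error).
Overall parity (XOR of all 32 bits, including p0): 1⊕1⊕0⊕1⊕0⊕1⊕1⊕0⊕0⊕1⊕0⊕1⊕0⊕1⊕0⊕0⊕1⊕1⊕0⊕0⊕0⊕1⊕0⊕0⊕0⊕1⊕1⊕1⊕1⊕0⊕1⊕0 = 0
Overall=0, syndrome position=0 → no error.

none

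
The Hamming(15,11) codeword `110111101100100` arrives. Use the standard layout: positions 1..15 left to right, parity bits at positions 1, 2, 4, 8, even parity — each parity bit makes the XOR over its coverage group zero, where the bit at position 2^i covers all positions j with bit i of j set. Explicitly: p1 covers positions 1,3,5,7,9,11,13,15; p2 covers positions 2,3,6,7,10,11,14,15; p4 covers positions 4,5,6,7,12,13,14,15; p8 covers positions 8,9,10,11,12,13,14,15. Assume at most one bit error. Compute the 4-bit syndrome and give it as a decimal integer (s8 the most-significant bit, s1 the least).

13

s1: b1⊕b3⊕b5⊕b7⊕b9⊕b11⊕b13⊕b15 = 1⊕0⊕1⊕1⊕1⊕0⊕1⊕0 = 1
s2: b2⊕b3⊕b6⊕b7⊕b10⊕b11⊕b14⊕b15 = 1⊕0⊕1⊕1⊕1⊕0⊕0⊕0 = 0
s4: b4⊕b5⊕b6⊕b7⊕b12⊕b13⊕b14⊕b15 = 1⊕1⊕1⊕1⊕0⊕1⊕0⊕0 = 1
s8: b8⊕b9⊕b10⊕b11⊕b12⊕b13⊕b14⊕b15 = 0⊕1⊕1⊕0⊕0⊕1⊕0⊕0 = 1
Syndrome (s8...s1) = 1101 → position 13.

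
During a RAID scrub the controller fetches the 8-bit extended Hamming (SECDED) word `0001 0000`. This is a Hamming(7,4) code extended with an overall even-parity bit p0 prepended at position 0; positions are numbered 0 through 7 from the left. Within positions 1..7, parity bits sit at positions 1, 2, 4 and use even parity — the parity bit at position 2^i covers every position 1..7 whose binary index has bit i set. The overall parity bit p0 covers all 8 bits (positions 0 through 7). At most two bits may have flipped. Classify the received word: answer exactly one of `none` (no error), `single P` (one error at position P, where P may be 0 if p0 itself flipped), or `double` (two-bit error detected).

s1: b1⊕b3⊕b5⊕b7 = 0⊕1⊕0⊕0 = 1
s2: b2⊕b3⊕b6⊕b7 = 0⊕1⊕0⊕0 = 1
s4: b4⊕b5⊕b6⊕b7 = 0⊕0⊕0⊕0 = 0
Syndrome (s4...s1) = 011 → position 3.
Overall parity (XOR of all 8 bits, including p0): 0⊕0⊕0⊕1⊕0⊕0⊕0⊕0 = 1
Overall=1, syndrome position=3 → single-bit error at position 3.

single 3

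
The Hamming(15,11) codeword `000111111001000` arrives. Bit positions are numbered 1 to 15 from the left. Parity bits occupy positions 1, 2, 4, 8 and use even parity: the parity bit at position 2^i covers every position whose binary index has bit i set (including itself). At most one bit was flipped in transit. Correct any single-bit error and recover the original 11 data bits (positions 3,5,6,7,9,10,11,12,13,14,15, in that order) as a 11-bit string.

01111001100

s1: b1⊕b3⊕b5⊕b7⊕b9⊕b11⊕b13⊕b15 = 0⊕0⊕1⊕1⊕1⊕0⊕0⊕0 = 1
s2: b2⊕b3⊕b6⊕b7⊕b10⊕b11⊕b14⊕b15 = 0⊕0⊕1⊕1⊕0⊕0⊕0⊕0 = 0
s4: b4⊕b5⊕b6⊕b7⊕b12⊕b13⊕b14⊕b15 = 1⊕1⊕1⊕1⊕1⊕0⊕0⊕0 = 1
s8: b8⊕b9⊕b10⊕b11⊕b12⊕b13⊕b14⊕b15 = 1⊕1⊕0⊕0⊕1⊕0⊕0⊕0 = 1
Syndrome (s8...s1) = 1101 → position 13.
Flip bit 13: corrected codeword = 000111111001100
Data bits at positions 3,5,6,7,9,10,11,12,13,14,15: 01111001100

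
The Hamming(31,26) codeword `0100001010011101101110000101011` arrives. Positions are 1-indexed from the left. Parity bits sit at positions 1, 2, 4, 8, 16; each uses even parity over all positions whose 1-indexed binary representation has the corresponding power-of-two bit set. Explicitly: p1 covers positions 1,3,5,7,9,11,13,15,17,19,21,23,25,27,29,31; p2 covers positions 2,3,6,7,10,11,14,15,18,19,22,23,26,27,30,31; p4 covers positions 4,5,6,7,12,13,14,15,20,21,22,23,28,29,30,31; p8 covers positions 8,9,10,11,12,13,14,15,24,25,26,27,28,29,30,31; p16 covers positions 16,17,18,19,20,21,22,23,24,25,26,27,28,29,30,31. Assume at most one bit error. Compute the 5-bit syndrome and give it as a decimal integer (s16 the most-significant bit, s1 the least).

s1: b1⊕b3⊕b5⊕b7⊕b9⊕b11⊕b13⊕b15⊕b17⊕b19⊕b21⊕b23⊕b25⊕b27⊕b29⊕b31 = 0⊕0⊕0⊕1⊕1⊕0⊕1⊕0⊕1⊕1⊕1⊕0⊕0⊕0⊕0⊕1 = 1
s2: b2⊕b3⊕b6⊕b7⊕b10⊕b11⊕b14⊕b15⊕b18⊕b19⊕b22⊕b23⊕b26⊕b27⊕b30⊕b31 = 1⊕0⊕0⊕1⊕0⊕0⊕1⊕0⊕0⊕1⊕0⊕0⊕1⊕0⊕1⊕1 = 1
s4: b4⊕b5⊕b6⊕b7⊕b12⊕b13⊕b14⊕b15⊕b20⊕b21⊕b22⊕b23⊕b28⊕b29⊕b30⊕b31 = 0⊕0⊕0⊕1⊕1⊕1⊕1⊕0⊕1⊕1⊕0⊕0⊕1⊕0⊕1⊕1 = 1
s8: b8⊕b9⊕b10⊕b11⊕b12⊕b13⊕b14⊕b15⊕b24⊕b25⊕b26⊕b27⊕b28⊕b29⊕b30⊕b31 = 0⊕1⊕0⊕0⊕1⊕1⊕1⊕0⊕0⊕0⊕1⊕0⊕1⊕0⊕1⊕1 = 0
s16: b16⊕b17⊕b18⊕b19⊕b20⊕b21⊕b22⊕b23⊕b24⊕b25⊕b26⊕b27⊕b28⊕b29⊕b30⊕b31 = 1⊕1⊕0⊕1⊕1⊕1⊕0⊕0⊕0⊕0⊕1⊕0⊕1⊕0⊕1⊕1 = 1
Syndrome (s16...s1) = 10111 → position 23.

23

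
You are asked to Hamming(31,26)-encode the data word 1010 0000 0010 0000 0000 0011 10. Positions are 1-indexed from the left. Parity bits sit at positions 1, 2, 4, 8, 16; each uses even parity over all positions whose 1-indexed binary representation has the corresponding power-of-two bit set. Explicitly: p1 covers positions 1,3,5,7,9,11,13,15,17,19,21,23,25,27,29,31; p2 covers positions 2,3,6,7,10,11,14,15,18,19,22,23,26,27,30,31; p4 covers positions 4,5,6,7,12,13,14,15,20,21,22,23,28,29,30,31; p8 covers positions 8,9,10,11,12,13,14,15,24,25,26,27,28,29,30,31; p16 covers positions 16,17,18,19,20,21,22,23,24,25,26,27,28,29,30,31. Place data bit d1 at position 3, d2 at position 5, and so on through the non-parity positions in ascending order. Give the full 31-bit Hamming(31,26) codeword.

1011010000000011000000000001110

Place data bits at non-power-of-two positions: b3=1, b5=0, b6=1, b7=0, b9=0, b10=0, b11=0, b12=0, b13=0, b14=0, b15=1, b17=0, b18=0, b19=0, b20=0, b21=0, b22=0, b23=0, b24=0, b25=0, b26=0, b27=0, b28=1, b29=1, b30=1, b31=0.
p1 = XOR of data positions {3,5,7,9,11,13,15,17,19,21,23,25,27,29,31} = 1⊕0⊕0⊕0⊕0⊕0⊕1⊕0⊕0⊕0⊕0⊕0⊕0⊕1⊕0 = 1
p2 = XOR of data positions {3,6,7,10,11,14,15,18,19,22,23,26,27,30,31} = 1⊕1⊕0⊕0⊕0⊕0⊕1⊕0⊕0⊕0⊕0⊕0⊕0⊕1⊕0 = 0
p4 = XOR of data positions {5,6,7,12,13,14,15,20,21,22,23,28,29,30,31} = 0⊕1⊕0⊕0⊕0⊕0⊕1⊕0⊕0⊕0⊕0⊕1⊕1⊕1⊕0 = 1
p8 = XOR of data positions {9,10,11,12,13,14,15,24,25,26,27,28,29,30,31} = 0⊕0⊕0⊕0⊕0⊕0⊕1⊕0⊕0⊕0⊕0⊕1⊕1⊕1⊕0 = 0
p16 = XOR of data positions {17,18,19,20,21,22,23,24,25,26,27,28,29,30,31} = 0⊕0⊕0⊕0⊕0⊕0⊕0⊕0⊕0⊕0⊕0⊕1⊕1⊕1⊕0 = 1
Codeword b1..b31 = 1011010000000011000000000001110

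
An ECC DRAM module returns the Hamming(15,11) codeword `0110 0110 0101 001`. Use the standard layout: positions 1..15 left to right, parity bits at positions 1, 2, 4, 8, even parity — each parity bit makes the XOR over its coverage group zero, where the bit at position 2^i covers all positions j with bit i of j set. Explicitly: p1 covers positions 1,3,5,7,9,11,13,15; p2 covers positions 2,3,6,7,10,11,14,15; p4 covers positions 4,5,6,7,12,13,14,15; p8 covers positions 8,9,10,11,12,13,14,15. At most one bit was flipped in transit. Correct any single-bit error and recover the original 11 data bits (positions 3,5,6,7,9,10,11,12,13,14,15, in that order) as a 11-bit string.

10111101001

s1: b1⊕b3⊕b5⊕b7⊕b9⊕b11⊕b13⊕b15 = 0⊕1⊕0⊕1⊕0⊕0⊕0⊕1 = 1
s2: b2⊕b3⊕b6⊕b7⊕b10⊕b11⊕b14⊕b15 = 1⊕1⊕1⊕1⊕1⊕0⊕0⊕1 = 0
s4: b4⊕b5⊕b6⊕b7⊕b12⊕b13⊕b14⊕b15 = 0⊕0⊕1⊕1⊕1⊕0⊕0⊕1 = 0
s8: b8⊕b9⊕b10⊕b11⊕b12⊕b13⊕b14⊕b15 = 0⊕0⊕1⊕0⊕1⊕0⊕0⊕1 = 1
Syndrome (s8...s1) = 1001 → position 9.
Flip bit 9: corrected codeword = 011001101101001
Data bits at positions 3,5,6,7,9,10,11,12,13,14,15: 10111101001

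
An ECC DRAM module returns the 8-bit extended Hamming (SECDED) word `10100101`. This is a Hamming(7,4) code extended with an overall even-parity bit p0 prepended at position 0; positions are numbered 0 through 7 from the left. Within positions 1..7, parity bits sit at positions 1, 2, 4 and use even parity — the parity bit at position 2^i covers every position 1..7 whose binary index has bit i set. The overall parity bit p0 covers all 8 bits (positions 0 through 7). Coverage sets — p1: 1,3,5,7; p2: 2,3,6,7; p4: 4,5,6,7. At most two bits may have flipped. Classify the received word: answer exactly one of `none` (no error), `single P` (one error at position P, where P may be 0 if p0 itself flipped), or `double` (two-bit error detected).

none

s1: b1⊕b3⊕b5⊕b7 = 0⊕0⊕1⊕1 = 0
s2: b2⊕b3⊕b6⊕b7 = 1⊕0⊕0⊕1 = 0
s4: b4⊕b5⊕b6⊕b7 = 0⊕1⊕0⊕1 = 0
Syndrome (s4...s1) = 000 → position 0 (no error).
Overall parity (XOR of all 8 bits, including p0): 1⊕0⊕1⊕0⊕0⊕1⊕0⊕1 = 0
Overall=0, syndrome position=0 → no error.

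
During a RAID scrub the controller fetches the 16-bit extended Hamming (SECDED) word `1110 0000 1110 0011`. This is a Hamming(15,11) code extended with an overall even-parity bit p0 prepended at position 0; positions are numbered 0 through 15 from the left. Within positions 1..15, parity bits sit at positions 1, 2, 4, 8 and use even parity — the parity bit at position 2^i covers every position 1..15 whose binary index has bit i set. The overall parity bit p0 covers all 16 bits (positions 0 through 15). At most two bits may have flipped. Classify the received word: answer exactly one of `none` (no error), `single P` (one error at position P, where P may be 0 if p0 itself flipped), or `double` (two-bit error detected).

s1: b1⊕b3⊕b5⊕b7⊕b9⊕b11⊕b13⊕b15 = 1⊕0⊕0⊕0⊕1⊕0⊕0⊕1 = 1
s2: b2⊕b3⊕b6⊕b7⊕b10⊕b11⊕b14⊕b15 = 1⊕0⊕0⊕0⊕1⊕0⊕1⊕1 = 0
s4: b4⊕b5⊕b6⊕b7⊕b12⊕b13⊕b14⊕b15 = 0⊕0⊕0⊕0⊕0⊕0⊕1⊕1 = 0
s8: b8⊕b9⊕b10⊕b11⊕b12⊕b13⊕b14⊕b15 = 1⊕1⊕1⊕0⊕0⊕0⊕1⊕1 = 1
Syndrome (s8...s1) = 1001 → position 9.
Overall parity (XOR of all 16 bits, including p0): 1⊕1⊕1⊕0⊕0⊕0⊕0⊕0⊕1⊕1⊕1⊕0⊕0⊕0⊕1⊕1 = 0
Overall=0, syndrome position=9 → double-bit error detected (uncorrectable).

double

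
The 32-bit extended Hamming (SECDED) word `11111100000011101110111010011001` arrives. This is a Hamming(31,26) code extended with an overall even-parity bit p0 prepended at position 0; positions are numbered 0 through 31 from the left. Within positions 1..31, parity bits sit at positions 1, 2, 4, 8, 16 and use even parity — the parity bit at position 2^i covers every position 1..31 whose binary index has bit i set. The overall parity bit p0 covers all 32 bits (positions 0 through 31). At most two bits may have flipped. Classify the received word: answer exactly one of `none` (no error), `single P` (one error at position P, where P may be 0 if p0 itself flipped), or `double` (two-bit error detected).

s1: b1⊕b3⊕b5⊕b7⊕b9⊕b11⊕b13⊕b15⊕b17⊕b19⊕b21⊕b23⊕b25⊕b27⊕b29⊕b31 = 1⊕1⊕1⊕0⊕0⊕0⊕1⊕0⊕1⊕0⊕1⊕0⊕0⊕1⊕0⊕1 = 0
s2: b2⊕b3⊕b6⊕b7⊕b10⊕b11⊕b14⊕b15⊕b18⊕b19⊕b22⊕b23⊕b26⊕b27⊕b30⊕b31 = 1⊕1⊕0⊕0⊕0⊕0⊕1⊕0⊕1⊕0⊕1⊕0⊕0⊕1⊕0⊕1 = 1
s4: b4⊕b5⊕b6⊕b7⊕b12⊕b13⊕b14⊕b15⊕b20⊕b21⊕b22⊕b23⊕b28⊕b29⊕b30⊕b31 = 1⊕1⊕0⊕0⊕1⊕1⊕1⊕0⊕1⊕1⊕1⊕0⊕1⊕0⊕0⊕1 = 0
s8: b8⊕b9⊕b10⊕b11⊕b12⊕b13⊕b14⊕b15⊕b24⊕b25⊕b26⊕b27⊕b28⊕b29⊕b30⊕b31 = 0⊕0⊕0⊕0⊕1⊕1⊕1⊕0⊕1⊕0⊕0⊕1⊕1⊕0⊕0⊕1 = 1
s16: b16⊕b17⊕b18⊕b19⊕b20⊕b21⊕b22⊕b23⊕b24⊕b25⊕b26⊕b27⊕b28⊕b29⊕b30⊕b31 = 1⊕1⊕1⊕0⊕1⊕1⊕1⊕0⊕1⊕0⊕0⊕1⊕1⊕0⊕0⊕1 = 0
Syndrome (s16...s1) = 01010 → position 10.
Overall parity (XOR of all 32 bits, including p0): 1⊕1⊕1⊕1⊕1⊕1⊕0⊕0⊕0⊕0⊕0⊕0⊕1⊕1⊕1⊕0⊕1⊕1⊕1⊕0⊕1⊕1⊕1⊕0⊕1⊕0⊕0⊕1⊕1⊕0⊕0⊕1 = 1
Overall=1, syndrome position=10 → single-bit error at position 10.

single 10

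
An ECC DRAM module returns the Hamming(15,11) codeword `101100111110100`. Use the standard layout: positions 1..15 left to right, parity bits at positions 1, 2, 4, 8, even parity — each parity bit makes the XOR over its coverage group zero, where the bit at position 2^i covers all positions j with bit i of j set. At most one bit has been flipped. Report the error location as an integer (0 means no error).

s1: b1⊕b3⊕b5⊕b7⊕b9⊕b11⊕b13⊕b15 = 1⊕1⊕0⊕1⊕1⊕1⊕1⊕0 = 0
s2: b2⊕b3⊕b6⊕b7⊕b10⊕b11⊕b14⊕b15 = 0⊕1⊕0⊕1⊕1⊕1⊕0⊕0 = 0
s4: b4⊕b5⊕b6⊕b7⊕b12⊕b13⊕b14⊕b15 = 1⊕0⊕0⊕1⊕0⊕1⊕0⊕0 = 1
s8: b8⊕b9⊕b10⊕b11⊕b12⊕b13⊕b14⊕b15 = 1⊕1⊕1⊕1⊕0⊕1⊕0⊕0 = 1
Syndrome (s8...s1) = 1100 → position 12.

12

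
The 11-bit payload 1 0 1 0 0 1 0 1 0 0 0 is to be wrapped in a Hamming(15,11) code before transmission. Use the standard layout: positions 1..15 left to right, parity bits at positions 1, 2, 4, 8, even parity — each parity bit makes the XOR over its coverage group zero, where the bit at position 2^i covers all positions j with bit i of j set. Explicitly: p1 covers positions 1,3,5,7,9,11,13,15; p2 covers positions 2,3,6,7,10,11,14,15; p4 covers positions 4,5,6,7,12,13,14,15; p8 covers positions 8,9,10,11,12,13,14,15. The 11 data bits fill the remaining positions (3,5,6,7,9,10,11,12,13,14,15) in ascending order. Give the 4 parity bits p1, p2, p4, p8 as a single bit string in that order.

Place data bits at non-power-of-two positions: b3=1, b5=0, b6=1, b7=0, b9=0, b10=1, b11=0, b12=1, b13=0, b14=0, b15=0.
p1 = XOR of data positions {3,5,7,9,11,13,15} = 1⊕0⊕0⊕0⊕0⊕0⊕0 = 1
p2 = XOR of data positions {3,6,7,10,11,14,15} = 1⊕1⊕0⊕1⊕0⊕0⊕0 = 1
p4 = XOR of data positions {5,6,7,12,13,14,15} = 0⊕1⊕0⊕1⊕0⊕0⊕0 = 0
p8 = XOR of data positions {9,10,11,12,13,14,15} = 0⊕1⊕0⊕1⊕0⊕0⊕0 = 0
Parity bits p1,p2,p4,p8 = 1100

1100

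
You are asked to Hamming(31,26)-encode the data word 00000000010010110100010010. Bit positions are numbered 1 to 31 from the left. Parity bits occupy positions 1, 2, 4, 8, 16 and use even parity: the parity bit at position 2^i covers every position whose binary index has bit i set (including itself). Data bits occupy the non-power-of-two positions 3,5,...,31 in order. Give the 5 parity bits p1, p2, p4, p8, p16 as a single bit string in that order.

Place data bits at non-power-of-two positions: b3=0, b5=0, b6=0, b7=0, b9=0, b10=0, b11=0, b12=0, b13=0, b14=1, b15=0, b17=0, b18=1, b19=0, b20=1, b21=1, b22=0, b23=1, b24=0, b25=0, b26=0, b27=1, b28=0, b29=0, b30=1, b31=0.
p1 = XOR of data positions {3,5,7,9,11,13,15,17,19,21,23,25,27,29,31} = 0⊕0⊕0⊕0⊕0⊕0⊕0⊕0⊕0⊕1⊕1⊕0⊕1⊕0⊕0 = 1
p2 = XOR of data positions {3,6,7,10,11,14,15,18,19,22,23,26,27,30,31} = 0⊕0⊕0⊕0⊕0⊕1⊕0⊕1⊕0⊕0⊕1⊕0⊕1⊕1⊕0 = 1
p4 = XOR of data positions {5,6,7,12,13,14,15,20,21,22,23,28,29,30,31} = 0⊕0⊕0⊕0⊕0⊕1⊕0⊕1⊕1⊕0⊕1⊕0⊕0⊕1⊕0 = 1
p8 = XOR of data positions {9,10,11,12,13,14,15,24,25,26,27,28,29,30,31} = 0⊕0⊕0⊕0⊕0⊕1⊕0⊕0⊕0⊕0⊕1⊕0⊕0⊕1⊕0 = 1
p16 = XOR of data positions {17,18,19,20,21,22,23,24,25,26,27,28,29,30,31} = 0⊕1⊕0⊕1⊕1⊕0⊕1⊕0⊕0⊕0⊕1⊕0⊕0⊕1⊕0 = 0
Parity bits p1,p2,p4,p8,p16 = 11110

11110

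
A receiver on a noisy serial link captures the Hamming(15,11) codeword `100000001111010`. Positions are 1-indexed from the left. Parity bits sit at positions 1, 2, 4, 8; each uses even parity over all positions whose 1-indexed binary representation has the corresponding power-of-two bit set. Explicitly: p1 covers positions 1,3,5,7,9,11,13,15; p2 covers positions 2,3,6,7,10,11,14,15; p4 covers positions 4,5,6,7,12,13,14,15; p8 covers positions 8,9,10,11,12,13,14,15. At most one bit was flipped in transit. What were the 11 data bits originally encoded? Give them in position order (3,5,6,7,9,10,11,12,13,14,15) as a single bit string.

00001101010

s1: b1⊕b3⊕b5⊕b7⊕b9⊕b11⊕b13⊕b15 = 1⊕0⊕0⊕0⊕1⊕1⊕0⊕0 = 1
s2: b2⊕b3⊕b6⊕b7⊕b10⊕b11⊕b14⊕b15 = 0⊕0⊕0⊕0⊕1⊕1⊕1⊕0 = 1
s4: b4⊕b5⊕b6⊕b7⊕b12⊕b13⊕b14⊕b15 = 0⊕0⊕0⊕0⊕1⊕0⊕1⊕0 = 0
s8: b8⊕b9⊕b10⊕b11⊕b12⊕b13⊕b14⊕b15 = 0⊕1⊕1⊕1⊕1⊕0⊕1⊕0 = 1
Syndrome (s8...s1) = 1011 → position 11.
Flip bit 11: corrected codeword = 100000001101010
Data bits at positions 3,5,6,7,9,10,11,12,13,14,15: 00001101010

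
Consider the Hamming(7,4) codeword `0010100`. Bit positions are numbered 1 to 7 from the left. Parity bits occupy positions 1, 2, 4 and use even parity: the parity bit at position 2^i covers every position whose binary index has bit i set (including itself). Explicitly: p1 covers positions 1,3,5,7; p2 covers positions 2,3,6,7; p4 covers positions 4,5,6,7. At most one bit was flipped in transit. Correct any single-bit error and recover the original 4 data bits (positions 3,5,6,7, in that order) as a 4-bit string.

s1: b1⊕b3⊕b5⊕b7 = 0⊕1⊕1⊕0 = 0
s2: b2⊕b3⊕b6⊕b7 = 0⊕1⊕0⊕0 = 1
s4: b4⊕b5⊕b6⊕b7 = 0⊕1⊕0⊕0 = 1
Syndrome (s4...s1) = 110 → position 6.
Flip bit 6: corrected codeword = 0010110
Data bits at positions 3,5,6,7: 1110

1110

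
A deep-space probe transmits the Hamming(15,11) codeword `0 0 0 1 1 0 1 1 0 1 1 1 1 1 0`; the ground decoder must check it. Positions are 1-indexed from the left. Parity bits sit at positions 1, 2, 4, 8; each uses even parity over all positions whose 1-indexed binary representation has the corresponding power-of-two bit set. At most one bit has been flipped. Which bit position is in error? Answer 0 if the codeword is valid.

0

s1: b1⊕b3⊕b5⊕b7⊕b9⊕b11⊕b13⊕b15 = 0⊕0⊕1⊕1⊕0⊕1⊕1⊕0 = 0
s2: b2⊕b3⊕b6⊕b7⊕b10⊕b11⊕b14⊕b15 = 0⊕0⊕0⊕1⊕1⊕1⊕1⊕0 = 0
s4: b4⊕b5⊕b6⊕b7⊕b12⊕b13⊕b14⊕b15 = 1⊕1⊕0⊕1⊕1⊕1⊕1⊕0 = 0
s8: b8⊕b9⊕b10⊕b11⊕b12⊕b13⊕b14⊕b15 = 1⊕0⊕1⊕1⊕1⊕1⊕1⊕0 = 0
Syndrome (s8...s1) = 0000 → position 0 (no error).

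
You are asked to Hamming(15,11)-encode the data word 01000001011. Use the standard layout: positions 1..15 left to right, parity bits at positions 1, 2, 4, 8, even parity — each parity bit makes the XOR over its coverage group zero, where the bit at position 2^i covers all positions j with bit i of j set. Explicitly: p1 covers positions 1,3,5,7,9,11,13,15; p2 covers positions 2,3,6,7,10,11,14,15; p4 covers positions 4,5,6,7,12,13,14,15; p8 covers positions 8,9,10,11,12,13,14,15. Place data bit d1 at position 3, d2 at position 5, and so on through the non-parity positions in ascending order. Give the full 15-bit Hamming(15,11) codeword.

Place data bits at non-power-of-two positions: b3=0, b5=1, b6=0, b7=0, b9=0, b10=0, b11=0, b12=1, b13=0, b14=1, b15=1.
p1 = XOR of data positions {3,5,7,9,11,13,15} = 0⊕1⊕0⊕0⊕0⊕0⊕1 = 0
p2 = XOR of data positions {3,6,7,10,11,14,15} = 0⊕0⊕0⊕0⊕0⊕1⊕1 = 0
p4 = XOR of data positions {5,6,7,12,13,14,15} = 1⊕0⊕0⊕1⊕0⊕1⊕1 = 0
p8 = XOR of data positions {9,10,11,12,13,14,15} = 0⊕0⊕0⊕1⊕0⊕1⊕1 = 1
Codeword b1..b15 = 000010010001011

000010010001011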